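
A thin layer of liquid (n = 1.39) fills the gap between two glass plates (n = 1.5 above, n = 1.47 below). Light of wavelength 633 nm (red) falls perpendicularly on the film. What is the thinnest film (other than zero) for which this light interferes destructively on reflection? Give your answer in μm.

Top surface (1.5 → 1.39): reflection off a lower-index medium gives no phase shift.
Bottom surface (1.39 → 1.47): reflection off a higher-index medium gives a half-wave phase shift.
Exactly one π shift → a net half-wave offset.
For dark reflection here: 2 n t = m λ.
Minimum nonzero at m = 1: t = λ / (2 n) = 633 / (2 × 1.39) = 228 nm.

0.228 μm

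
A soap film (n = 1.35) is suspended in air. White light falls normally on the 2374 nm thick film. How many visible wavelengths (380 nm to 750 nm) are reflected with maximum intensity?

8

At the upper boundary (n = 1.0 to n = 1.35) the reflected ray undergoes a half-wave phase shift.
Ray reflecting at the bottom interface goes from n = 1.35 toward n = 1.0: no phase shift.
Net: one phase inversion between the two reflected rays.
With one net inversion, constructive interference in reflection requires 2 n t = (m + ½) λ.
λ = 2 n t / (m + ½) = 6410 / (m + ½) nm.
m=8: 754 nm (IR); m=9: 675 nm (visible); m=10: 610 nm (visible); m=11: 557 nm (visible); m=12: 513 nm (visible); m=13: 475 nm (visible); m=14: 442 nm (visible); m=15: 414 nm (visible); m=16: 388 nm (visible); m=17: 366 nm (UV).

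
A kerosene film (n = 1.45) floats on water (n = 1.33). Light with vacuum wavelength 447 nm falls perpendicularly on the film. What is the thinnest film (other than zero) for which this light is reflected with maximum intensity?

At the upper boundary (n = 1.0 to n = 1.45) the reflected ray undergoes a half-wave phase shift.
At the lower boundary (n = 1.45 to n = 1.33) the reflected ray undergoes no phase shift.
Exactly one π shift → a net half-wave offset.
So the condition for constructive reflection is 2 n t = (m + ½) λ.
Minimum at m = 0: t = λ / (4 n) = 447 / (4 × 1.45) = 77.1 nm.

77.1 nm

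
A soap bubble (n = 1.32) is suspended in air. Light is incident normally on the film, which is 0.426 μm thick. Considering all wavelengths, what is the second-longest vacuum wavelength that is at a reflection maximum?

Ray reflecting at the top interface goes from n = 1.0 toward n = 1.32: a half-wave phase shift.
Ray reflecting at the bottom interface goes from n = 1.32 toward n = 1.0: no phase shift.
Exactly one π shift → a net half-wave offset.
So the condition for constructive reflection is 2 n t = (m + ½) λ.
λ = 2 n t / (m + ½). The second-longest wavelength is m = 1: λ = 2 × 1.32 × 426 / 1.50 = 750 nm.

750 nm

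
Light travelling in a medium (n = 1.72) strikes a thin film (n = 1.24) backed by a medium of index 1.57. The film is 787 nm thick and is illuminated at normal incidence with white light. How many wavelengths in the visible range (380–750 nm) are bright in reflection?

2

At the upper boundary (n = 1.72 to n = 1.24) the reflected ray undergoes no phase shift.
Ray reflecting at the bottom interface goes from n = 1.24 toward n = 1.57: a half-wave phase shift.
Net: one phase inversion between the two reflected rays.
With one net inversion, constructive interference in reflection requires 2 n t = (m + ½) λ.
λ = 2 n t / (m + ½) = 1952 / (m + ½) nm.
m=2: 781 nm (IR); m=3: 558 nm (visible); m=4: 434 nm (visible); m=5: 355 nm (UV).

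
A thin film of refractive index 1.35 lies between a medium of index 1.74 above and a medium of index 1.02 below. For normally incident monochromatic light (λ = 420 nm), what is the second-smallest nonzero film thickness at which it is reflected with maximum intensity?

Ray reflecting at the top interface goes from n = 1.74 toward n = 1.35: no phase shift.
Ray reflecting at the bottom interface goes from n = 1.35 toward n = 1.02: no phase shift.
Zero or two π shifts → no net half-wave offset.
For maximum reflection here: 2 n t = m λ.
The second-smallest nonzero thickness corresponds to m = 2: t = m λ / (2 n) = 2.00 × 420 / (2 × 1.35) = 311 nm.

311 nm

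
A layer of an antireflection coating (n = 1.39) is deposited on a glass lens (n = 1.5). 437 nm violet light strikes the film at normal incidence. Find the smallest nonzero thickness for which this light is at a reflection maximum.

Ray reflecting at the top interface goes from n = 1.0 toward n = 1.39: a half-wave phase shift.
Bottom surface (1.39 → 1.5): reflection off a higher-index medium gives a half-wave phase shift.
Net: no relative phase inversion (both shifts match).
With no net inversion, constructive interference in reflection requires 2 n t = m λ.
The smallest nonzero thickness corresponds to m = 1: t = m λ / (2 n) = 1.00 × 437 / (2 × 1.39) = 157 nm.

157 nm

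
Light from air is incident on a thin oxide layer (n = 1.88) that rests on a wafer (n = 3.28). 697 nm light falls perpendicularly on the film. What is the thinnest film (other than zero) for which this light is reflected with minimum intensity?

Ray reflecting at the top interface goes from n = 1.0 toward n = 1.88: a half-wave phase shift.
At the lower boundary (n = 1.88 to n = 3.28) the reflected ray undergoes a half-wave phase shift.
The two reflections carry the same phase change, so no net offset.
For minimum reflection here: 2 n t = (m + ½) λ.
Minimum at m = 0: t = λ / (4 n) = 697 / (4 × 1.88) = 92.7 nm.

92.7 nm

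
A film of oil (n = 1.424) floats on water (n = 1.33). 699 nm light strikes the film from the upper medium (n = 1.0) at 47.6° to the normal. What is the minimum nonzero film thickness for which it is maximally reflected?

Ray reflecting at the top interface goes from n = 1.0 toward n = 1.424: a half-wave phase shift.
At the lower boundary (n = 1.424 to n = 1.33) the reflected ray undergoes no phase shift.
Exactly one π shift → a net half-wave offset.
For bright reflection here: 2 n t cos θ_r = (m + ½) λ.
Snell's law: 1.0 sin 47.6° = 1.424 sin θ_r → sin θ_r = 0.519, cos θ_r = 0.855.
Minimum at m = 0: t = λ / (4 n cos θ_r) = 699 / (4 × 1.424 × 0.855) = 144 nm.

144 nm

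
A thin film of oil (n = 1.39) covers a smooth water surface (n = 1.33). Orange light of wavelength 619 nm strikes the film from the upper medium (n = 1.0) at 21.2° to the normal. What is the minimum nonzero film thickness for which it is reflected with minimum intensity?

231 nm

Top surface (1.0 → 1.39): reflection off a higher-index medium gives a half-wave phase shift.
Ray reflecting at the bottom interface goes from n = 1.39 toward n = 1.33: no phase shift.
The two reflections differ by half a wavelength.
With one net inversion, destructive interference in reflection requires 2 n t cos θ_r = m λ.
Snell's law: 1.0 sin 21.2° = 1.39 sin θ_r → sin θ_r = 0.260, cos θ_r = 0.966.
Minimum nonzero at m = 1: t = λ / (2 n cos θ_r) = 619 / (2 × 1.39 × 0.966) = 231 nm.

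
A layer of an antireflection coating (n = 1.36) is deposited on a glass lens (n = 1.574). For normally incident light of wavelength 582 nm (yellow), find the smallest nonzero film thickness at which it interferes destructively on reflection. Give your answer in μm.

Top surface (1.0 → 1.36): reflection off a higher-index medium gives a half-wave phase shift.
At the lower boundary (n = 1.36 to n = 1.574) the reflected ray undergoes a half-wave phase shift.
The two reflections carry the same phase change, so no net offset.
For minimum reflection here: 2 n t = (m + ½) λ.
Minimum at m = 0: t = λ / (4 n) = 582 / (4 × 1.36) = 107 nm.

0.107 μm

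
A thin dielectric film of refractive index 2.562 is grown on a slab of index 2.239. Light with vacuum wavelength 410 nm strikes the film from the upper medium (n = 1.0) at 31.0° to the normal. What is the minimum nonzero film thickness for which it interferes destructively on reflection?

At the upper boundary (n = 1.0 to n = 2.562) the reflected ray undergoes a half-wave phase shift.
Ray reflecting at the bottom interface goes from n = 2.562 toward n = 2.239: no phase shift.
The two reflections differ by half a wavelength.
With one net inversion, destructive interference in reflection requires 2 n t cos θ_r = m λ.
Snell's law: 1.0 sin 31.0° = 2.562 sin θ_r → sin θ_r = 0.201, cos θ_r = 0.980.
Minimum nonzero at m = 1: t = λ / (2 n cos θ_r) = 410 / (2 × 2.562 × 0.980) = 81.7 nm.

81.7 nm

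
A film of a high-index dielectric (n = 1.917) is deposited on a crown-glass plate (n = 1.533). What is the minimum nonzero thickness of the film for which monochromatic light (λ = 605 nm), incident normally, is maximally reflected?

Top surface (1.0 → 1.917): reflection off a higher-index medium gives a half-wave phase shift.
At the lower boundary (n = 1.917 to n = 1.533) the reflected ray undergoes no phase shift.
Net: one phase inversion between the two reflected rays.
For maximum reflection here: 2 n t = (m + ½) λ.
Minimum at m = 0: t = λ / (4 n) = 605 / (4 × 1.917) = 78.9 nm.

78.9 nm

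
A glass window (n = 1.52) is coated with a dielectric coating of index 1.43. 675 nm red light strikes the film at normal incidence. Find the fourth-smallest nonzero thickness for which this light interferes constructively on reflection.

944 nm

At the upper boundary (n = 1.0 to n = 1.43) the reflected ray undergoes a half-wave phase shift.
Bottom surface (1.43 → 1.52): reflection off a higher-index medium gives a half-wave phase shift.
Net: no relative phase inversion (both shifts match).
With no net inversion, constructive interference in reflection requires 2 n t = m λ.
The fourth-smallest nonzero thickness corresponds to m = 4: t = m λ / (2 n) = 4.00 × 675 / (2 × 1.43) = 944 nm.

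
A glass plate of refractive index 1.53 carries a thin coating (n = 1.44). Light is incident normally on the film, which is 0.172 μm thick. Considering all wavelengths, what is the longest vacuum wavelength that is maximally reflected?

At the upper boundary (n = 1.0 to n = 1.44) the reflected ray undergoes a half-wave phase shift.
Ray reflecting at the bottom interface goes from n = 1.44 toward n = 1.53: a half-wave phase shift.
The two reflections carry the same phase change, so no net offset.
For maximum reflection here: 2 n t = m λ.
λ = 2 n t / m. The longest wavelength is m = 1: λ = 2 × 1.44 × 172 / 1.00 = 495 nm.

495 nm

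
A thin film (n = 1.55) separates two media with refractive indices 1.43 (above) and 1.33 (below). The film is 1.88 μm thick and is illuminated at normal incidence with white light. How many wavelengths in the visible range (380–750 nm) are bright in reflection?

7

Ray reflecting at the top interface goes from n = 1.43 toward n = 1.55: a half-wave phase shift.
Bottom surface (1.55 → 1.33): reflection off a lower-index medium gives no phase shift.
Exactly one π shift → a net half-wave offset.
With one net inversion, constructive interference in reflection requires 2 n t = (m + ½) λ.
λ = 2 n t / (m + ½) = 5828 / (m + ½) nm.
m=7: 777 nm (IR); m=8: 686 nm (visible); m=9: 613 nm (visible); m=10: 555 nm (visible); m=11: 507 nm (visible); m=12: 466 nm (visible); m=13: 432 nm (visible); m=14: 402 nm (visible); m=15: 376 nm (UV).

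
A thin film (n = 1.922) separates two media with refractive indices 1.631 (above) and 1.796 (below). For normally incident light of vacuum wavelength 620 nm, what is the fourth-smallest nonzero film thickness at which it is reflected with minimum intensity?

At the upper boundary (n = 1.631 to n = 1.922) the reflected ray undergoes a half-wave phase shift.
Bottom surface (1.922 → 1.796): reflection off a lower-index medium gives no phase shift.
Net: one phase inversion between the two reflected rays.
So the condition for destructive reflection is 2 n t = m λ.
The fourth-smallest nonzero thickness corresponds to m = 4: t = m λ / (2 n) = 4.00 × 620 / (2 × 1.922) = 645 nm.

645 nm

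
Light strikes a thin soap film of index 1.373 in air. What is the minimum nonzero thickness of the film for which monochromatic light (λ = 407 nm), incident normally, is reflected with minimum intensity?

148 nm

At the upper boundary (n = 1.0 to n = 1.373) the reflected ray undergoes a half-wave phase shift.
At the lower boundary (n = 1.373 to n = 1.0) the reflected ray undergoes no phase shift.
Net: one phase inversion between the two reflected rays.
So the condition for destructive reflection is 2 n t = m λ.
Minimum nonzero at m = 1: t = λ / (2 n) = 407 / (2 × 1.373) = 148 nm.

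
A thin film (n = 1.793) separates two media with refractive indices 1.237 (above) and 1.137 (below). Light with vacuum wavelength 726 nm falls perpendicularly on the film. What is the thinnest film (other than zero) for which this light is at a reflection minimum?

At the upper boundary (n = 1.237 to n = 1.793) the reflected ray undergoes a half-wave phase shift.
At the lower boundary (n = 1.793 to n = 1.137) the reflected ray undergoes no phase shift.
The two reflections differ by half a wavelength.
With one net inversion, destructive interference in reflection requires 2 n t = m λ.
Minimum nonzero at m = 1: t = λ / (2 n) = 726 / (2 × 1.793) = 202 nm.

202 nm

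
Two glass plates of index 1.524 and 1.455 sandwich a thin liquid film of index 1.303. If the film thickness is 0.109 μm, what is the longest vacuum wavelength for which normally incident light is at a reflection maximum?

Ray reflecting at the top interface goes from n = 1.524 toward n = 1.303: no phase shift.
Bottom surface (1.303 → 1.455): reflection off a higher-index medium gives a half-wave phase shift.
Net: one phase inversion between the two reflected rays.
For strong reflection here: 2 n t = (m + ½) λ.
λ = 2 n t / (m + ½). The longest wavelength is m = 0: λ = 2 × 1.303 × 109 / 0.500 = 568 nm.

568 nm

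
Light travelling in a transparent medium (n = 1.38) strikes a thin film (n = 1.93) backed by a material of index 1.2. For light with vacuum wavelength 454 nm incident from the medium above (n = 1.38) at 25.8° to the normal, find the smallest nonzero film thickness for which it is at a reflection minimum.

124 nm

Ray reflecting at the top interface goes from n = 1.38 toward n = 1.93: a half-wave phase shift.
Bottom surface (1.93 → 1.2): reflection off a lower-index medium gives no phase shift.
The two reflections differ by half a wavelength.
So the condition for destructive reflection is 2 n t cos θ_r = m λ.
Snell's law: 1.38 sin 25.8° = 1.93 sin θ_r → sin θ_r = 0.311, cos θ_r = 0.950.
Minimum nonzero at m = 1: t = λ / (2 n cos θ_r) = 454 / (2 × 1.93 × 0.950) = 124 nm.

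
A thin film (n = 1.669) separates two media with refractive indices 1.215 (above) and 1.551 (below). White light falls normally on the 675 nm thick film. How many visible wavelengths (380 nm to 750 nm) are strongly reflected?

Top surface (1.215 → 1.669): reflection off a higher-index medium gives a half-wave phase shift.
Bottom surface (1.669 → 1.551): reflection off a lower-index medium gives no phase shift.
The two reflections differ by half a wavelength.
With one net inversion, constructive interference in reflection requires 2 n t = (m + ½) λ.
λ = 2 n t / (m + ½) = 2253 / (m + ½) nm.
m=2: 901 nm (IR); m=3: 644 nm (visible); m=4: 501 nm (visible); m=5: 410 nm (visible); m=6: 347 nm (UV).

3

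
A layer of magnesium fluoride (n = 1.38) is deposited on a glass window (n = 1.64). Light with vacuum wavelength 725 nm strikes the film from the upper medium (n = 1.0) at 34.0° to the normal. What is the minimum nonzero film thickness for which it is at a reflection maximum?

287 nm

Top surface (1.0 → 1.38): reflection off a higher-index medium gives a half-wave phase shift.
Ray reflecting at the bottom interface goes from n = 1.38 toward n = 1.64: a half-wave phase shift.
The two reflections carry the same phase change, so no net offset.
So the condition for constructive reflection is 2 n t cos θ_r = m λ.
Snell's law: 1.0 sin 34.0° = 1.38 sin θ_r → sin θ_r = 0.405, cos θ_r = 0.914.
Minimum nonzero at m = 1: t = λ / (2 n cos θ_r) = 725 / (2 × 1.38 × 0.914) = 287 nm.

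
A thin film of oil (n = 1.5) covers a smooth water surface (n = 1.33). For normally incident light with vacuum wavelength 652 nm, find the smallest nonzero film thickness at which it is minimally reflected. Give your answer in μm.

0.217 μm

Top surface (1.0 → 1.5): reflection off a higher-index medium gives a half-wave phase shift.
Ray reflecting at the bottom interface goes from n = 1.5 toward n = 1.33: no phase shift.
Exactly one π shift → a net half-wave offset.
With one net inversion, destructive interference in reflection requires 2 n t = m λ.
Minimum nonzero at m = 1: t = λ / (2 n) = 652 / (2 × 1.5) = 217 nm.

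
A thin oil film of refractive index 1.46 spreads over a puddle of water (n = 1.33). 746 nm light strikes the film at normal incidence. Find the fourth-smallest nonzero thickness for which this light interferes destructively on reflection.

1022 nm

Top surface (1.0 → 1.46): reflection off a higher-index medium gives a half-wave phase shift.
At the lower boundary (n = 1.46 to n = 1.33) the reflected ray undergoes no phase shift.
Exactly one π shift → a net half-wave offset.
So the condition for destructive reflection is 2 n t = m λ.
The fourth-smallest nonzero thickness corresponds to m = 4: t = m λ / (2 n) = 4.00 × 746 / (2 × 1.46) = 1022 nm.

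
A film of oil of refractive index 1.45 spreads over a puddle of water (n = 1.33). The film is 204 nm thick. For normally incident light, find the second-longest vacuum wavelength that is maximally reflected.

394 nm

Top surface (1.0 → 1.45): reflection off a higher-index medium gives a half-wave phase shift.
At the lower boundary (n = 1.45 to n = 1.33) the reflected ray undergoes no phase shift.
Exactly one π shift → a net half-wave offset.
So the condition for constructive reflection is 2 n t = (m + ½) λ.
λ = 2 n t / (m + ½). The second-longest wavelength is m = 1: λ = 2 × 1.45 × 204 / 1.50 = 394 nm.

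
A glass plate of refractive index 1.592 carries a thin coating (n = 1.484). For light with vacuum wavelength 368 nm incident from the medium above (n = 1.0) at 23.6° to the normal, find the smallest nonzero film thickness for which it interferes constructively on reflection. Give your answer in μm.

0.129 μm

Top surface (1.0 → 1.484): reflection off a higher-index medium gives a half-wave phase shift.
Ray reflecting at the bottom interface goes from n = 1.484 toward n = 1.592: a half-wave phase shift.
The two reflections carry the same phase change, so no net offset.
With no net inversion, constructive interference in reflection requires 2 n t cos θ_r = m λ.
Snell's law: 1.0 sin 23.6° = 1.484 sin θ_r → sin θ_r = 0.270, cos θ_r = 0.963.
Minimum nonzero at m = 1: t = λ / (2 n cos θ_r) = 368 / (2 × 1.484 × 0.963) = 129 nm.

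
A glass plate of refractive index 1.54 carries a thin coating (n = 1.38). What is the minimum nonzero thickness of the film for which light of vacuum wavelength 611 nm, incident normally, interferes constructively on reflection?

221 nm

Top surface (1.0 → 1.38): reflection off a higher-index medium gives a half-wave phase shift.
Bottom surface (1.38 → 1.54): reflection off a higher-index medium gives a half-wave phase shift.
The two reflections carry the same phase change, so no net offset.
So the condition for constructive reflection is 2 n t = m λ.
Minimum nonzero at m = 1: t = λ / (2 n) = 611 / (2 × 1.38) = 221 nm.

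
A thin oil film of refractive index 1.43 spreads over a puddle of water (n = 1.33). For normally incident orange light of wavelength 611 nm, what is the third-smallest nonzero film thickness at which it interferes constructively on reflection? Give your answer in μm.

At the upper boundary (n = 1.0 to n = 1.43) the reflected ray undergoes a half-wave phase shift.
Bottom surface (1.43 → 1.33): reflection off a lower-index medium gives no phase shift.
Exactly one π shift → a net half-wave offset.
So the condition for constructive reflection is 2 n t = (m + ½) λ.
The third-smallest nonzero thickness corresponds to m = 2: t = (m + ½) λ / (2 n) = 2.50 × 611 / (2 × 1.43) = 534 nm.

0.534 μm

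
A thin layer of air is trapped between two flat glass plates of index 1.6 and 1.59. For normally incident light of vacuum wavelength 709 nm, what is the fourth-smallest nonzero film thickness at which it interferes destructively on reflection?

1418 nm

Ray reflecting at the top interface goes from n = 1.6 toward n = 1.0: no phase shift.
Bottom surface (1.0 → 1.59): reflection off a higher-index medium gives a half-wave phase shift.
The two reflections differ by half a wavelength.
So the condition for destructive reflection is 2 n t = m λ.
The fourth-smallest nonzero thickness corresponds to m = 4: t = m λ / (2 n) = 4.00 × 709 / (2 × 1.0) = 1418 nm.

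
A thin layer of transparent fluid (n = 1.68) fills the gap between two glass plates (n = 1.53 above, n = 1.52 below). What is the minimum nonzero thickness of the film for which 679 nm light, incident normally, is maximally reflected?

101 nm

At the upper boundary (n = 1.53 to n = 1.68) the reflected ray undergoes a half-wave phase shift.
Bottom surface (1.68 → 1.52): reflection off a lower-index medium gives no phase shift.
Net: one phase inversion between the two reflected rays.
With one net inversion, constructive interference in reflection requires 2 n t = (m + ½) λ.
Minimum at m = 0: t = λ / (4 n) = 679 / (4 × 1.68) = 101 nm.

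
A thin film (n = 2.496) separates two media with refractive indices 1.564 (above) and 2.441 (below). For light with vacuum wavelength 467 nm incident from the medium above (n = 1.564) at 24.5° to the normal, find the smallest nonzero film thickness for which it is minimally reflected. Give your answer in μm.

Top surface (1.564 → 2.496): reflection off a higher-index medium gives a half-wave phase shift.
Bottom surface (2.496 → 2.441): reflection off a lower-index medium gives no phase shift.
The two reflections differ by half a wavelength.
With one net inversion, destructive interference in reflection requires 2 n t cos θ_r = m λ.
Snell's law: 1.564 sin 24.5° = 2.496 sin θ_r → sin θ_r = 0.260, cos θ_r = 0.966.
Minimum nonzero at m = 1: t = λ / (2 n cos θ_r) = 467 / (2 × 2.496 × 0.966) = 96.9 nm.

0.0969 μm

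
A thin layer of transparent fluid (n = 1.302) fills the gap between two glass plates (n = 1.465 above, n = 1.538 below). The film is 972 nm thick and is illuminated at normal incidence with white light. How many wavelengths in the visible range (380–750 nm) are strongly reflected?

At the upper boundary (n = 1.465 to n = 1.302) the reflected ray undergoes no phase shift.
Ray reflecting at the bottom interface goes from n = 1.302 toward n = 1.538: a half-wave phase shift.
Exactly one π shift → a net half-wave offset.
So the condition for constructive reflection is 2 n t = (m + ½) λ.
λ = 2 n t / (m + ½) = 2531 / (m + ½) nm.
m=2: 1012 nm (IR); m=3: 723 nm (visible); m=4: 562 nm (visible); m=5: 460 nm (visible); m=6: 389 nm (visible); m=7: 337 nm (UV).

4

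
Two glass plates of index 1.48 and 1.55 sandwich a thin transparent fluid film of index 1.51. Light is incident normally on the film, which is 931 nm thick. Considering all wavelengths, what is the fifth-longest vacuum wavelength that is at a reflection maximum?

562 nm

Top surface (1.48 → 1.51): reflection off a higher-index medium gives a half-wave phase shift.
At the lower boundary (n = 1.51 to n = 1.55) the reflected ray undergoes a half-wave phase shift.
Zero or two π shifts → no net half-wave offset.
With no net inversion, constructive interference in reflection requires 2 n t = m λ.
λ = 2 n t / m. The fifth-longest wavelength is m = 5: λ = 2 × 1.51 × 931 / 5.00 = 562 nm.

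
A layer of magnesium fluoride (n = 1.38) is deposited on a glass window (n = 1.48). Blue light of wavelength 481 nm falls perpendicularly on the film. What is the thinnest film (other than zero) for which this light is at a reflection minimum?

Top surface (1.0 → 1.38): reflection off a higher-index medium gives a half-wave phase shift.
Ray reflecting at the bottom interface goes from n = 1.38 toward n = 1.48: a half-wave phase shift.
The two reflections carry the same phase change, so no net offset.
So the condition for destructive reflection is 2 n t = (m + ½) λ.
Minimum at m = 0: t = λ / (4 n) = 481 / (4 × 1.38) = 87.1 nm.

87.1 nm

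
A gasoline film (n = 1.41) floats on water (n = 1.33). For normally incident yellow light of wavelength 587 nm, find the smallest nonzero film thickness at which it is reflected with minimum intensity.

208 nm

Ray reflecting at the top interface goes from n = 1.0 toward n = 1.41: a half-wave phase shift.
At the lower boundary (n = 1.41 to n = 1.33) the reflected ray undergoes no phase shift.
Net: one phase inversion between the two reflected rays.
With one net inversion, destructive interference in reflection requires 2 n t = m λ.
Minimum nonzero at m = 1: t = λ / (2 n) = 587 / (2 × 1.41) = 208 nm.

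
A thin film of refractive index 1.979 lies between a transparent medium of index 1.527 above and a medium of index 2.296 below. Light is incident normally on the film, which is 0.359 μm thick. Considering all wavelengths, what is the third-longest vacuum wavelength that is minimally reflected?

Ray reflecting at the top interface goes from n = 1.527 toward n = 1.979: a half-wave phase shift.
Ray reflecting at the bottom interface goes from n = 1.979 toward n = 2.296: a half-wave phase shift.
Zero or two π shifts → no net half-wave offset.
For weak reflection here: 2 n t = (m + ½) λ.
λ = 2 n t / (m + ½). The third-longest wavelength is m = 2: λ = 2 × 1.979 × 359 / 2.50 = 568 nm.

568 nm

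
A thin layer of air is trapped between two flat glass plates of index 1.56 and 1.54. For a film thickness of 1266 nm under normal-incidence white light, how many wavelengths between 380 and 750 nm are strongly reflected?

4

At the upper boundary (n = 1.56 to n = 1.0) the reflected ray undergoes no phase shift.
At the lower boundary (n = 1.0 to n = 1.54) the reflected ray undergoes a half-wave phase shift.
The two reflections differ by half a wavelength.
With one net inversion, constructive interference in reflection requires 2 n t = (m + ½) λ.
λ = 2 n t / (m + ½) = 2532 / (m + ½) nm.
m=2: 1013 nm (IR); m=3: 723 nm (visible); m=4: 563 nm (visible); m=5: 460 nm (visible); m=6: 390 nm (visible); m=7: 338 nm (UV).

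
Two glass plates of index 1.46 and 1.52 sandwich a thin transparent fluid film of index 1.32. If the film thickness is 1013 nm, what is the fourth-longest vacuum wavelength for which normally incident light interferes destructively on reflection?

669 nm

Ray reflecting at the top interface goes from n = 1.46 toward n = 1.32: no phase shift.
Bottom surface (1.32 → 1.52): reflection off a higher-index medium gives a half-wave phase shift.
Exactly one π shift → a net half-wave offset.
For minimum reflection here: 2 n t = m λ.
λ = 2 n t / m. The fourth-longest wavelength is m = 4: λ = 2 × 1.32 × 1013 / 4.00 = 669 nm.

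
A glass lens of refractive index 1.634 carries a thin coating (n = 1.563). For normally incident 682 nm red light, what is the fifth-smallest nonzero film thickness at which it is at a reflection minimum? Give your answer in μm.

Top surface (1.0 → 1.563): reflection off a higher-index medium gives a half-wave phase shift.
Ray reflecting at the bottom interface goes from n = 1.563 toward n = 1.634: a half-wave phase shift.
Net: no relative phase inversion (both shifts match).
For weak reflection here: 2 n t = (m + ½) λ.
The fifth-smallest nonzero thickness corresponds to m = 4: t = (m + ½) λ / (2 n) = 4.50 × 682 / (2 × 1.563) = 982 nm.

0.982 μm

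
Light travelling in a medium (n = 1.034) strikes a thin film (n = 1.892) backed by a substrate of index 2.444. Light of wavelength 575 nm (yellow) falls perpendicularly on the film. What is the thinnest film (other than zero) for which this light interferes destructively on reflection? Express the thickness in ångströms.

Ray reflecting at the top interface goes from n = 1.034 toward n = 1.892: a half-wave phase shift.
Ray reflecting at the bottom interface goes from n = 1.892 toward n = 2.444: a half-wave phase shift.
Net: no relative phase inversion (both shifts match).
With no net inversion, destructive interference in reflection requires 2 n t = (m + ½) λ.
Minimum at m = 0: t = λ / (4 n) = 575 / (4 × 1.892) = 76.0 nm.

760 Å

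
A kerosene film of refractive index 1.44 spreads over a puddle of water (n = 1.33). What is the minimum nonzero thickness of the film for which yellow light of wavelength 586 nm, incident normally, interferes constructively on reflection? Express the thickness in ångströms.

At the upper boundary (n = 1.0 to n = 1.44) the reflected ray undergoes a half-wave phase shift.
At the lower boundary (n = 1.44 to n = 1.33) the reflected ray undergoes no phase shift.
The two reflections differ by half a wavelength.
For maximum reflection here: 2 n t = (m + ½) λ.
Minimum at m = 0: t = λ / (4 n) = 586 / (4 × 1.44) = 102 nm.

1017 Å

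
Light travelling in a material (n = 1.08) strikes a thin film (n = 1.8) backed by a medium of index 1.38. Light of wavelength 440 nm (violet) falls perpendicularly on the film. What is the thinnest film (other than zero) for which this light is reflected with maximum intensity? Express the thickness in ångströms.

611 Å

At the upper boundary (n = 1.08 to n = 1.8) the reflected ray undergoes a half-wave phase shift.
Ray reflecting at the bottom interface goes from n = 1.8 toward n = 1.38: no phase shift.
The two reflections differ by half a wavelength.
For maximum reflection here: 2 n t = (m + ½) λ.
Minimum at m = 0: t = λ / (4 n) = 440 / (4 × 1.8) = 61.1 nm.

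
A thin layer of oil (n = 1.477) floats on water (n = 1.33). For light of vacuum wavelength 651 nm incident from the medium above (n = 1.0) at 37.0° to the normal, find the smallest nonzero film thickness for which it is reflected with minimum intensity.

Top surface (1.0 → 1.477): reflection off a higher-index medium gives a half-wave phase shift.
At the lower boundary (n = 1.477 to n = 1.33) the reflected ray undergoes no phase shift.
Exactly one π shift → a net half-wave offset.
So the condition for destructive reflection is 2 n t cos θ_r = m λ.
Snell's law: 1.0 sin 37.0° = 1.477 sin θ_r → sin θ_r = 0.407, cos θ_r = 0.913.
Minimum nonzero at m = 1: t = λ / (2 n cos θ_r) = 651 / (2 × 1.477 × 0.913) = 241 nm.

241 nm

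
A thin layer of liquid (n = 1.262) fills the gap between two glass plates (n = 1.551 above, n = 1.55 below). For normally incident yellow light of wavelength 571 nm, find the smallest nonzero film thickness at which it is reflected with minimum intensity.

226 nm

Ray reflecting at the top interface goes from n = 1.551 toward n = 1.262: no phase shift.
Bottom surface (1.262 → 1.55): reflection off a higher-index medium gives a half-wave phase shift.
Exactly one π shift → a net half-wave offset.
With one net inversion, destructive interference in reflection requires 2 n t = m λ.
Minimum nonzero at m = 1: t = λ / (2 n) = 571 / (2 × 1.262) = 226 nm.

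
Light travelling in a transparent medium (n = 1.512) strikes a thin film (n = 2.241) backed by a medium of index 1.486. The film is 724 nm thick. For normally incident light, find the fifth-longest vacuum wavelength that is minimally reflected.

Top surface (1.512 → 2.241): reflection off a higher-index medium gives a half-wave phase shift.
Ray reflecting at the bottom interface goes from n = 2.241 toward n = 1.486: no phase shift.
The two reflections differ by half a wavelength.
So the condition for destructive reflection is 2 n t = m λ.
λ = 2 n t / m. The fifth-longest wavelength is m = 5: λ = 2 × 2.241 × 724 / 5.00 = 649 nm.

649 nm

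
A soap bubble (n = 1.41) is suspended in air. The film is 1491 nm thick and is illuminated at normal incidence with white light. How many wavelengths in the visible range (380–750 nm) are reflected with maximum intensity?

At the upper boundary (n = 1.0 to n = 1.41) the reflected ray undergoes a half-wave phase shift.
Ray reflecting at the bottom interface goes from n = 1.41 toward n = 1.0: no phase shift.
Net: one phase inversion between the two reflected rays.
For bright reflection here: 2 n t = (m + ½) λ.
λ = 2 n t / (m + ½) = 4205 / (m + ½) nm.
m=5: 764 nm (IR); m=6: 647 nm (visible); m=7: 561 nm (visible); m=8: 495 nm (visible); m=9: 443 nm (visible); m=10: 400 nm (visible); m=11: 366 nm (UV).

5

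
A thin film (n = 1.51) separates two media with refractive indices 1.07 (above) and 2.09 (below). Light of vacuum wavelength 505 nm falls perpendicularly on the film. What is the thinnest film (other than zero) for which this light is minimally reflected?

At the upper boundary (n = 1.07 to n = 1.51) the reflected ray undergoes a half-wave phase shift.
At the lower boundary (n = 1.51 to n = 2.09) the reflected ray undergoes a half-wave phase shift.
Zero or two π shifts → no net half-wave offset.
So the condition for destructive reflection is 2 n t = (m + ½) λ.
Minimum at m = 0: t = λ / (4 n) = 505 / (4 × 1.51) = 83.6 nm.

83.6 nm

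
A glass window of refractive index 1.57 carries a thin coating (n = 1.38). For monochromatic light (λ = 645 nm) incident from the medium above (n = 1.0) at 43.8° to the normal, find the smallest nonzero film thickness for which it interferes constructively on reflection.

Ray reflecting at the top interface goes from n = 1.0 toward n = 1.38: a half-wave phase shift.
At the lower boundary (n = 1.38 to n = 1.57) the reflected ray undergoes a half-wave phase shift.
Zero or two π shifts → no net half-wave offset.
For strong reflection here: 2 n t cos θ_r = m λ.
Snell's law: 1.0 sin 43.8° = 1.38 sin θ_r → sin θ_r = 0.502, cos θ_r = 0.865.
Minimum nonzero at m = 1: t = λ / (2 n cos θ_r) = 645 / (2 × 1.38 × 0.865) = 270 nm.

270 nm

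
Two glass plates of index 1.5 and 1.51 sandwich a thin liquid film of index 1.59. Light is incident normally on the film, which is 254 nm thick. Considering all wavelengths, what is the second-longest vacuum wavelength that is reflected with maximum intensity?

538 nm

At the upper boundary (n = 1.5 to n = 1.59) the reflected ray undergoes a half-wave phase shift.
At the lower boundary (n = 1.59 to n = 1.51) the reflected ray undergoes no phase shift.
Net: one phase inversion between the two reflected rays.
So the condition for constructive reflection is 2 n t = (m + ½) λ.
λ = 2 n t / (m + ½). The second-longest wavelength is m = 1: λ = 2 × 1.59 × 254 / 1.50 = 538 nm.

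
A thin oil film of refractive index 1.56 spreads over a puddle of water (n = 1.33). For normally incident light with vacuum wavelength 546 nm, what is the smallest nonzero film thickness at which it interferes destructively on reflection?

175 nm

Ray reflecting at the top interface goes from n = 1.0 toward n = 1.56: a half-wave phase shift.
Ray reflecting at the bottom interface goes from n = 1.56 toward n = 1.33: no phase shift.
The two reflections differ by half a wavelength.
So the condition for destructive reflection is 2 n t = m λ.
The smallest nonzero thickness corresponds to m = 1: t = m λ / (2 n) = 1.00 × 546 / (2 × 1.56) = 175 nm.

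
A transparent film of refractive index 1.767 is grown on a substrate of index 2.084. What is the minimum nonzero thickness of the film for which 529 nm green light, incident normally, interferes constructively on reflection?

Top surface (1.0 → 1.767): reflection off a higher-index medium gives a half-wave phase shift.
Ray reflecting at the bottom interface goes from n = 1.767 toward n = 2.084: a half-wave phase shift.
Zero or two π shifts → no net half-wave offset.
So the condition for constructive reflection is 2 n t = m λ.
Minimum nonzero at m = 1: t = λ / (2 n) = 529 / (2 × 1.767) = 150 nm.

150 nm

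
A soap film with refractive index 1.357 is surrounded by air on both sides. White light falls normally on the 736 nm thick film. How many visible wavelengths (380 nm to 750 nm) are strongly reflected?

2

Ray reflecting at the top interface goes from n = 1.0 toward n = 1.357: a half-wave phase shift.
Bottom surface (1.357 → 1.0): reflection off a lower-index medium gives no phase shift.
Exactly one π shift → a net half-wave offset.
So the condition for constructive reflection is 2 n t = (m + ½) λ.
λ = 2 n t / (m + ½) = 1998 / (m + ½) nm.
m=2: 799 nm (IR); m=3: 571 nm (visible); m=4: 444 nm (visible); m=5: 363 nm (UV).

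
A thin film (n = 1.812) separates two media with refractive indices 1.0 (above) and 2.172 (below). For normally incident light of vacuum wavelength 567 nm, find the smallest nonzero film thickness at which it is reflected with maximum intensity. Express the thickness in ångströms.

At the upper boundary (n = 1.0 to n = 1.812) the reflected ray undergoes a half-wave phase shift.
Ray reflecting at the bottom interface goes from n = 1.812 toward n = 2.172: a half-wave phase shift.
Zero or two π shifts → no net half-wave offset.
With no net inversion, constructive interference in reflection requires 2 n t = m λ.
Minimum nonzero at m = 1: t = λ / (2 n) = 567 / (2 × 1.812) = 156 nm.

1565 Å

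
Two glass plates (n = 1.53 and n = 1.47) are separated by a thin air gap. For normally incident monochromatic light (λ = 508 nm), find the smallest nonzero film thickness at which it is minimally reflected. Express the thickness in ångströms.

2540 Å

At the upper boundary (n = 1.53 to n = 1.0) the reflected ray undergoes no phase shift.
At the lower boundary (n = 1.0 to n = 1.47) the reflected ray undergoes a half-wave phase shift.
Exactly one π shift → a net half-wave offset.
So the condition for destructive reflection is 2 n t = m λ.
Minimum nonzero at m = 1: t = λ / (2 n) = 508 / (2 × 1.0) = 254 nm.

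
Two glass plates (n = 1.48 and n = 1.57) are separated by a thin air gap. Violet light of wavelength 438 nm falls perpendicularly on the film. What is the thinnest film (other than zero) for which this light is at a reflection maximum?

110 nm

Top surface (1.48 → 1.0): reflection off a lower-index medium gives no phase shift.
At the lower boundary (n = 1.0 to n = 1.57) the reflected ray undergoes a half-wave phase shift.
The two reflections differ by half a wavelength.
With one net inversion, constructive interference in reflection requires 2 n t = (m + ½) λ.
Minimum at m = 0: t = λ / (4 n) = 438 / (4 × 1.0) = 110 nm.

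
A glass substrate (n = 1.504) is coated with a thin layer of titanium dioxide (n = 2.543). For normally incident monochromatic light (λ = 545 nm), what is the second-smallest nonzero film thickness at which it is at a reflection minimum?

Ray reflecting at the top interface goes from n = 1.0 toward n = 2.543: a half-wave phase shift.
Bottom surface (2.543 → 1.504): reflection off a lower-index medium gives no phase shift.
Net: one phase inversion between the two reflected rays.
With one net inversion, destructive interference in reflection requires 2 n t = m λ.
The second-smallest nonzero thickness corresponds to m = 2: t = m λ / (2 n) = 2.00 × 545 / (2 × 2.543) = 214 nm.

214 nm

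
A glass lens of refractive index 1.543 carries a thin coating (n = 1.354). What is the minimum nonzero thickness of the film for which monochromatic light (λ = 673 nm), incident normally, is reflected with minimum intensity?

Top surface (1.0 → 1.354): reflection off a higher-index medium gives a half-wave phase shift.
Bottom surface (1.354 → 1.543): reflection off a higher-index medium gives a half-wave phase shift.
The two reflections carry the same phase change, so no net offset.
With no net inversion, destructive interference in reflection requires 2 n t = (m + ½) λ.
Minimum at m = 0: t = λ / (4 n) = 673 / (4 × 1.354) = 124 nm.

124 nm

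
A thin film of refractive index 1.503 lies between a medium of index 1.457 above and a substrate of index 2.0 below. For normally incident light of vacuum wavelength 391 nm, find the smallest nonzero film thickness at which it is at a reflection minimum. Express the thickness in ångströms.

Ray reflecting at the top interface goes from n = 1.457 toward n = 1.503: a half-wave phase shift.
At the lower boundary (n = 1.503 to n = 2.0) the reflected ray undergoes a half-wave phase shift.
The two reflections carry the same phase change, so no net offset.
So the condition for destructive reflection is 2 n t = (m + ½) λ.
Minimum at m = 0: t = λ / (4 n) = 391 / (4 × 1.503) = 65.0 nm.

650 Å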